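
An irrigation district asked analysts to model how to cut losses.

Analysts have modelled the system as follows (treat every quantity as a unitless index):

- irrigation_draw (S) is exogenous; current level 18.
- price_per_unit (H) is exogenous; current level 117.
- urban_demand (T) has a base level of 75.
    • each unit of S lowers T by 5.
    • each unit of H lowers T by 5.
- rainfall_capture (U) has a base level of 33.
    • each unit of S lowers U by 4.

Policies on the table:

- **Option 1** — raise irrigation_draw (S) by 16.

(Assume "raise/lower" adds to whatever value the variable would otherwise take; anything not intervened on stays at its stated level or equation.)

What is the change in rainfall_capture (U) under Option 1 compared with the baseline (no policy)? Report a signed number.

-64

Baseline:
  S = 18
  U = 33 − 4·18 = -39
Option 1 (S + 16):
  S = 18 + 16 = 34
  U = 33 − 4·34 = -103
Change in U: -103 − (-39) = -64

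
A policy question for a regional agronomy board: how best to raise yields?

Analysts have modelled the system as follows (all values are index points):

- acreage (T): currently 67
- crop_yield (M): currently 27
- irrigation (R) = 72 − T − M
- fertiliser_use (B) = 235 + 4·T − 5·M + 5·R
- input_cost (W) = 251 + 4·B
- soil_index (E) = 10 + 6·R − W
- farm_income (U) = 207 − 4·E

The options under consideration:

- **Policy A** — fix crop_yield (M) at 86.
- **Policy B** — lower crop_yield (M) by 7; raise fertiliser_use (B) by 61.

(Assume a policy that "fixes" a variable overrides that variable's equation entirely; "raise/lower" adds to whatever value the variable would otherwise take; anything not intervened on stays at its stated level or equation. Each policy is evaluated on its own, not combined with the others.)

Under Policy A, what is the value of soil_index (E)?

601

Policy A (M := 86):
  T = 67
  M = 86
  R = 72 − 67 − 86 = -81
  B = 235 + 4·67 − 5·86 + 5·(-81) = -332
  W = 251 + 4·(-332) = -1077
  E = 10 + 6·(-81) − (-1077) = 601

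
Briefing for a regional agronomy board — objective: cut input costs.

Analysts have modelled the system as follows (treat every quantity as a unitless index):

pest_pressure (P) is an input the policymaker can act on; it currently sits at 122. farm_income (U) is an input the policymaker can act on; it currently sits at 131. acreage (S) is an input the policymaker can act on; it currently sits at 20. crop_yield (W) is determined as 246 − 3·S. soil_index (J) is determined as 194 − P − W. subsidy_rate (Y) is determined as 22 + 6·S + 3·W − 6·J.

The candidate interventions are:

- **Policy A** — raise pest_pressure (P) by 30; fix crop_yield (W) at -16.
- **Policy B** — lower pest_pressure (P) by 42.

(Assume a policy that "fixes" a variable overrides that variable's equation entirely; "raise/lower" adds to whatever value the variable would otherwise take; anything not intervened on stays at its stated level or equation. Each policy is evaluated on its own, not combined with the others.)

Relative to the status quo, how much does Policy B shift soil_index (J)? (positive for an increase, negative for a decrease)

Baseline:
  P = 122
  S = 20
  W = 246 − 3·20 = 186
  J = 194 − 122 − 186 = -114
Policy B (P − 42):
  P = 122 − 42 = 80
  S = 20
  W = 246 − 3·20 = 186
  J = 194 − 80 − 186 = -72
Change in J: -72 − (-114) = 42

42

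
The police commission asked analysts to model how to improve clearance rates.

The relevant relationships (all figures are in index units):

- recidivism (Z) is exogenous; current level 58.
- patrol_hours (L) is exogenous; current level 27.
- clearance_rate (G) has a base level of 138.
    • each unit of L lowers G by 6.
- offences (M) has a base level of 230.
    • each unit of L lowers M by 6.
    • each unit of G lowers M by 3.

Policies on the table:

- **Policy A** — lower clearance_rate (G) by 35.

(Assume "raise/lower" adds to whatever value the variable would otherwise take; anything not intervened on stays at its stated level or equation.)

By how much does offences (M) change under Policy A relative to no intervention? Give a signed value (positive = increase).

105

Baseline:
  L = 27
  G = 138 − 6·27 = -24
  M = 230 − 6·27 − 3·(-24) = 140
Policy A (G − 35):
  L = 27
  G = 138 − 6·27 (−35 from intervention) = -59
  M = 230 − 6·27 − 3·(-59) = 245
Change in M: 245 − 140 = 105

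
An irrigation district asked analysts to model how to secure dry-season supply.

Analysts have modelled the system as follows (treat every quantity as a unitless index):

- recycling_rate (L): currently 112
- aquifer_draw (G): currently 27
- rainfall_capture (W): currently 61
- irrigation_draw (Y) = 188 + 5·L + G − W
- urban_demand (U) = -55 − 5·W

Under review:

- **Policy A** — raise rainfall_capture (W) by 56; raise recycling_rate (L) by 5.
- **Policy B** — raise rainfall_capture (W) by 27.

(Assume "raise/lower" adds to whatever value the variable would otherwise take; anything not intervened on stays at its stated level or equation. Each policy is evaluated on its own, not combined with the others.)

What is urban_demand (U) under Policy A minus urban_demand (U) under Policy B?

Policy A (W + 56, L + 5):
  W = 61 + 56 = 117
  U = -55 − 5·117 = -640
Policy B (W + 27):
  W = 61 + 27 = 88
  U = -55 − 5·88 = -495
U: -640 − (-495) = -145

-145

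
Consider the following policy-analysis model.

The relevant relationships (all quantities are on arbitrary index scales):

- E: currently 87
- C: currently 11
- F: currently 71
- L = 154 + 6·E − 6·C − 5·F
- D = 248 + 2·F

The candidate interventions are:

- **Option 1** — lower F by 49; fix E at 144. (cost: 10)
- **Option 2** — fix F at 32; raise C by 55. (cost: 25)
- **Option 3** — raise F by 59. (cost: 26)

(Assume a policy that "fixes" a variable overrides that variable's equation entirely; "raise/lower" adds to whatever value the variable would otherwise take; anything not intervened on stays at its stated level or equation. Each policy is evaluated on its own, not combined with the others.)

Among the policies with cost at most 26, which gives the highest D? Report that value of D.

Option 1 (F − 49, E := 144):
  F = 71 − 49 = 22
  D = 248 + 2·22 = 292
Option 2 (F := 32, C + 55):
  F = 32
  D = 248 + 2·32 = 312
Option 3 (F + 59):
  F = 71 + 59 = 130
  D = 248 + 2·130 = 508
Comparing — Option 1: D=292, Option 2: D=312, Option 3: D=508. Highest is 508 (Option 3).

508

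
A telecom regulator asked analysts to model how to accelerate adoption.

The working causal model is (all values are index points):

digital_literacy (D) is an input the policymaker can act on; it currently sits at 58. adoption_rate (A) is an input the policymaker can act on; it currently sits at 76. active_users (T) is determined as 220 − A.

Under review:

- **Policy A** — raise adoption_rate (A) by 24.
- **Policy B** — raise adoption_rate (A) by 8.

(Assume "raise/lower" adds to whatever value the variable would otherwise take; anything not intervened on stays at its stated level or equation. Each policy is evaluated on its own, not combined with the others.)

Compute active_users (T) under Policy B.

136

Policy B (A + 8):
  A = 76 + 8 = 84
  T = 220 − 84 = 136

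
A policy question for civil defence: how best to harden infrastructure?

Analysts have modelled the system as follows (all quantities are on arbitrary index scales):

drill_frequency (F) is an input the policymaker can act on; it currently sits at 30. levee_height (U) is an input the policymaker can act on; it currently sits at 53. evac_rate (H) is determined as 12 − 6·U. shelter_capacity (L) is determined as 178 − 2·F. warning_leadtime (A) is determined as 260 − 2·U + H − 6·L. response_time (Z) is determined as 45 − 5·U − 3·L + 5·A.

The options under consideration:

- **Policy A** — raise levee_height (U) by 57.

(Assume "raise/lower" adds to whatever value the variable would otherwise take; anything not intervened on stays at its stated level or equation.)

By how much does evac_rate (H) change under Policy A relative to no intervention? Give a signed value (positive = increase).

Baseline:
  U = 53
  H = 12 − 6·53 = -306
Policy A (U + 57):
  U = 53 + 57 = 110
  H = 12 − 6·110 = -648
Change in H: -648 − (-306) = -342

-342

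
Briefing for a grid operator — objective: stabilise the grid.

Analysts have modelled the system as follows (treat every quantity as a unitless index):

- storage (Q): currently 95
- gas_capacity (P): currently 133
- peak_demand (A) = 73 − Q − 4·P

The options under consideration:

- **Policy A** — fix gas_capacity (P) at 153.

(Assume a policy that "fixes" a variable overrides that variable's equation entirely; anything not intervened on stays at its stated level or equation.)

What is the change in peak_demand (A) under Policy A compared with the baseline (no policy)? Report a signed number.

-80

Baseline:
  Q = 95
  P = 133
  A = 73 − 95 − 4·133 = -554
Policy A (P := 153):
  Q = 95
  P = 153
  A = 73 − 95 − 4·153 = -634
Change in A: -634 − (-554) = -80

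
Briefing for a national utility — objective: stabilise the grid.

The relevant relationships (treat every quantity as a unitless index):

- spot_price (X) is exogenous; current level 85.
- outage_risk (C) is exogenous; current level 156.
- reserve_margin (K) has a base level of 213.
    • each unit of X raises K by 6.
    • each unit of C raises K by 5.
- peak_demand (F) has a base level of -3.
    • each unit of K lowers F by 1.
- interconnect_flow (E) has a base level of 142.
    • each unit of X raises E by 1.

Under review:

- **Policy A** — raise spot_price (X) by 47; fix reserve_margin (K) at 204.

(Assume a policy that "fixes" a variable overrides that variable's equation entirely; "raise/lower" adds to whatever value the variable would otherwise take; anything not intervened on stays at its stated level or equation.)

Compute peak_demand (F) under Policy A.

-207

Policy A (X + 47, K := 204):
  X = 85 + 47 = 132
  C = 156
  K = 204
  F = -3 − 204 = -207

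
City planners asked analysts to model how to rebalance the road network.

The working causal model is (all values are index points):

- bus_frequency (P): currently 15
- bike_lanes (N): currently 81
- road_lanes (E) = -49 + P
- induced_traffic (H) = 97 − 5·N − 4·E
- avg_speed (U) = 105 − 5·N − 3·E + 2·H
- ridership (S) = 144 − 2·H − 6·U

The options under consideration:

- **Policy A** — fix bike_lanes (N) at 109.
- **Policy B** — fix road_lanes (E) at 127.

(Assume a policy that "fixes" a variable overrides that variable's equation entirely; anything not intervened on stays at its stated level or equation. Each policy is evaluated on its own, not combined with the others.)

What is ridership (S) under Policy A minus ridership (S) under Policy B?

-9114

Policy A (N := 109):
  P = 15
  N = 109
  E = -49 + 15 = -34
  H = 97 − 5·109 − 4·(-34) = -312
  U = 105 − 5·109 − 3·(-34) + 2·(-312) = -962
  S = 144 − 2·(-312) − 6·(-962) = 6540
Policy B (E := 127):
  P = 15
  N = 81
  E = 127
  H = 97 − 5·81 − 4·127 = -816
  U = 105 − 5·81 − 3·127 + 2·(-816) = -2313
  S = 144 − 2·(-816) − 6·(-2313) = 15654
S: 6540 − 15654 = -9114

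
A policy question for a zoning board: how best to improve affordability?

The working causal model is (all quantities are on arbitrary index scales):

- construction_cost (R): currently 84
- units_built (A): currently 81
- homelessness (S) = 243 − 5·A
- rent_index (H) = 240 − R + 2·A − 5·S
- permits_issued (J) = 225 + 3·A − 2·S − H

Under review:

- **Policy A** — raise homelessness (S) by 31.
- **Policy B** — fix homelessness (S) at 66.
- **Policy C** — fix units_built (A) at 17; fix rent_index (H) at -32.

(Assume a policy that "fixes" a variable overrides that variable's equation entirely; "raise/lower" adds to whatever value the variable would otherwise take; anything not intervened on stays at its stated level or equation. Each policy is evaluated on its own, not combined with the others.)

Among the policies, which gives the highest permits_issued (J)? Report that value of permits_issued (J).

Policy A (S + 31):
  R = 84
  A = 81
  S = 243 − 5·81 (+31 from intervention) = -131
  H = 240 − 84 + 2·81 − 5·(-131) = 973
  J = 225 + 3·81 − 2·(-131) − 973 = -243
Policy B (S := 66):
  R = 84
  A = 81
  S = 66
  H = 240 − 84 + 2·81 − 5·66 = -12
  J = 225 + 3·81 − 2·66 − (-12) = 348
Policy C (A := 17, H := -32):
  R = 84
  A = 17
  S = 243 − 5·17 = 158
  H = -32
  J = 225 + 3·17 − 2·158 − (-32) = -8
Comparing — Policy A: J=-243, Policy B: J=348, Policy C: J=-8. Highest is 348 (Policy B).

348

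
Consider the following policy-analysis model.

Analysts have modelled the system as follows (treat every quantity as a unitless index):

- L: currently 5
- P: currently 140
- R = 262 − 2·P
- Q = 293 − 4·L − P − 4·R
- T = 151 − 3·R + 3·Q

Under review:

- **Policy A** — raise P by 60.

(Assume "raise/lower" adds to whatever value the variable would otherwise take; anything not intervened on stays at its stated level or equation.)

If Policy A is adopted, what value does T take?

2440

Policy A (P + 60):
  L = 5
  P = 140 + 60 = 200
  R = 262 − 2·200 = -138
  Q = 293 − 4·5 − 200 − 4·(-138) = 625
  T = 151 − 3·(-138) + 3·625 = 2440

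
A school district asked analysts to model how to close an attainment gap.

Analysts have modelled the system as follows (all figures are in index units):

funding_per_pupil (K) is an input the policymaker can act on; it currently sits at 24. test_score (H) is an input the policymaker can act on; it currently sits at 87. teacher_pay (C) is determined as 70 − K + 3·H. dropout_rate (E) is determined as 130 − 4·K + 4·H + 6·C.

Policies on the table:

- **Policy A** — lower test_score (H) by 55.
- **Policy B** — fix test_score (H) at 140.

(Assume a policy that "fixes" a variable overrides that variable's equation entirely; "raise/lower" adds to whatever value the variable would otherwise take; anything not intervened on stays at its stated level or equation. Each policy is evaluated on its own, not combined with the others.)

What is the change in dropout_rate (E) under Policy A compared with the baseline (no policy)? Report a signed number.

-1210

Baseline:
  K = 24
  H = 87
  C = 70 − 24 + 3·87 = 307
  E = 130 − 4·24 + 4·87 + 6·307 = 2224
Policy A (H − 55):
  K = 24
  H = 87 − 55 = 32
  C = 70 − 24 + 3·32 = 142
  E = 130 − 4·24 + 4·32 + 6·142 = 1014
Change in E: 1014 − 2224 = -1210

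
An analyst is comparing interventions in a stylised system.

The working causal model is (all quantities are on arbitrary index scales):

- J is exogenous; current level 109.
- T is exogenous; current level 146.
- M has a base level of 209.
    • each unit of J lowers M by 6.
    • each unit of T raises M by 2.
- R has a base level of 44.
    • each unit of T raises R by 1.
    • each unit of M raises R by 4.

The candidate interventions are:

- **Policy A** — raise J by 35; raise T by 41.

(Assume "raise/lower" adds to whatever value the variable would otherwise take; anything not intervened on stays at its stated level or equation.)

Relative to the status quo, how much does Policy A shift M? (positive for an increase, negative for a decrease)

-128

Baseline:
  J = 109
  T = 146
  M = 209 − 6·109 + 2·146 = -153
Policy A (J + 35, T + 41):
  J = 109 + 35 = 144
  T = 146 + 41 = 187
  M = 209 − 6·144 + 2·187 = -281
Change in M: -281 − (-153) = -128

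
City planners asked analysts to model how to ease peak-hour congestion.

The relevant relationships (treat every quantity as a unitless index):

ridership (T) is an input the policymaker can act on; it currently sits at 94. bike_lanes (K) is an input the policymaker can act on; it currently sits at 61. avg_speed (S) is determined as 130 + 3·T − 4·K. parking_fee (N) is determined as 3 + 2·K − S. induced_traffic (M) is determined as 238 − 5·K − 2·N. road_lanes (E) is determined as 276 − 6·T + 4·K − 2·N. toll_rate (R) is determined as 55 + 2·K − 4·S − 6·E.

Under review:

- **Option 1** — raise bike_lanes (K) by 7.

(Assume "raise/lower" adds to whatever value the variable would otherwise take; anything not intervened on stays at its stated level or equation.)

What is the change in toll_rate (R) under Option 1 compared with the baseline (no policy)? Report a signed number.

462

Baseline:
  T = 94
  K = 61
  S = 130 + 3·94 − 4·61 = 168
  N = 3 + 2·61 − 168 = -43
  E = 276 − 6·94 + 4·61 − 2·(-43) = 42
  R = 55 + 2·61 − 4·168 − 6·42 = -747
Option 1 (K + 7):
  T = 94
  K = 61 + 7 = 68
  S = 130 + 3·94 − 4·68 = 140
  N = 3 + 2·68 − 140 = -1
  E = 276 − 6·94 + 4·68 − 2·(-1) = -14
  R = 55 + 2·68 − 4·140 − 6·(-14) = -285
Change in R: -285 − (-747) = 462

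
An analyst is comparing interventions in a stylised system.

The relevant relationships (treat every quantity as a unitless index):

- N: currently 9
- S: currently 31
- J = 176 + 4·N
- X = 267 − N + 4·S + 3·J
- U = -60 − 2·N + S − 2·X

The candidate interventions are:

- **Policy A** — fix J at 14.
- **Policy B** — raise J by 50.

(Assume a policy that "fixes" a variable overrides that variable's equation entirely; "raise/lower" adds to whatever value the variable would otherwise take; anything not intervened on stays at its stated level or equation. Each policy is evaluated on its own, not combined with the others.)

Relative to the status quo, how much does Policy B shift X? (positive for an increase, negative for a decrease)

Baseline:
  N = 9
  S = 31
  J = 176 + 4·9 = 212
  X = 267 − 9 + 4·31 + 3·212 = 1018
Policy B (J + 50):
  N = 9
  S = 31
  J = 176 + 4·9 (+50 from intervention) = 262
  X = 267 − 9 + 4·31 + 3·262 = 1168
Change in X: 1168 − 1018 = 150

150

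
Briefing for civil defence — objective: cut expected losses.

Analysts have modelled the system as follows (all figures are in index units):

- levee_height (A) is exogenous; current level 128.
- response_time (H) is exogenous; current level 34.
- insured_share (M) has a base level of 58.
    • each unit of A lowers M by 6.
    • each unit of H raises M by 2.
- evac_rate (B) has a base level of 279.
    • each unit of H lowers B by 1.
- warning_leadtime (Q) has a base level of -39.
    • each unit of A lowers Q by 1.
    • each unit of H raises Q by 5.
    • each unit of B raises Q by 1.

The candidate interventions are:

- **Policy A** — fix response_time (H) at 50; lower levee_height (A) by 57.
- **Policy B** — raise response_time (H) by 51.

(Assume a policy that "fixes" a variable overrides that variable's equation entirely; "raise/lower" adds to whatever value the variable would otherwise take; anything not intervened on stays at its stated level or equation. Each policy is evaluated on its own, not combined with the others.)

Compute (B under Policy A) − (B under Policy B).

Policy A (H := 50, A − 57):
  H = 50
  B = 279 − 50 = 229
Policy B (H + 51):
  H = 34 + 51 = 85
  B = 279 − 85 = 194
B: 229 − 194 = 35

35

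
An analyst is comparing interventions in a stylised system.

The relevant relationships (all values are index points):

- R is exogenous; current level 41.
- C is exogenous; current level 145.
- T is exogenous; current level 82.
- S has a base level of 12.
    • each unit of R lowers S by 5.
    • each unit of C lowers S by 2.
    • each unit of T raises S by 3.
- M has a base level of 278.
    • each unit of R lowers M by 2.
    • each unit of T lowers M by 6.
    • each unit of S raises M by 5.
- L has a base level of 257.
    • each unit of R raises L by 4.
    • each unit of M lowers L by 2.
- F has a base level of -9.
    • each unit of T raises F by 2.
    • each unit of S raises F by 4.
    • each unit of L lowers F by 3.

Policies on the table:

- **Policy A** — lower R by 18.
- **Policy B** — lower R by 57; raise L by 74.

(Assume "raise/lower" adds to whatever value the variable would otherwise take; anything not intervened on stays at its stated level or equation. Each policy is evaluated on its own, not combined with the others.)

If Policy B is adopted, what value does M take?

58

Policy B (R − 57, L + 74):
  R = 41 − 57 = -16
  C = 145
  T = 82
  S = 12 − 5·(-16) − 2·145 + 3·82 = 48
  M = 278 − 2·(-16) − 6·82 + 5·48 = 58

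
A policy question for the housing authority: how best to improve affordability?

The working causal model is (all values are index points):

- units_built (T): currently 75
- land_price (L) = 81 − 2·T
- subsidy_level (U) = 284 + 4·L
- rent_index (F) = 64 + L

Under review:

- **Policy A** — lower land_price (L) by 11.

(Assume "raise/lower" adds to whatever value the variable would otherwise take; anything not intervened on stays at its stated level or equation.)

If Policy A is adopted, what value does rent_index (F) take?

-16

Policy A (L − 11):
  T = 75
  L = 81 − 2·75 (−11 from intervention) = -80
  F = 64 + (-80) = -16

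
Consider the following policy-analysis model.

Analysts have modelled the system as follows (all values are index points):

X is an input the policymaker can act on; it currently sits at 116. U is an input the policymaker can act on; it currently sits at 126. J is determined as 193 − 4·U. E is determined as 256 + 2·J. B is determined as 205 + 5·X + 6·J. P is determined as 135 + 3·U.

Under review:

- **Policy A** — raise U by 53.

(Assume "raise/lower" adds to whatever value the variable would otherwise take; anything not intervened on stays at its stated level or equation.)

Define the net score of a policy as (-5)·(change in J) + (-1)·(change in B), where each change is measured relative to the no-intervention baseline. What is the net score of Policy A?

2332

Baseline:
  X = 116
  U = 126
  J = 193 − 4·126 = -311
  B = 205 + 5·116 + 6·(-311) = -1081
Policy A (U + 53):
  X = 116
  U = 126 + 53 = 179
  J = 193 − 4·179 = -523
  B = 205 + 5·116 + 6·(-523) = -2353
ΔJ = -523 − (-311) = -212; ΔB = -2353 − (-1081) = -1272
Score = (-5)·(-212) + (-1)·(-1272) = 2332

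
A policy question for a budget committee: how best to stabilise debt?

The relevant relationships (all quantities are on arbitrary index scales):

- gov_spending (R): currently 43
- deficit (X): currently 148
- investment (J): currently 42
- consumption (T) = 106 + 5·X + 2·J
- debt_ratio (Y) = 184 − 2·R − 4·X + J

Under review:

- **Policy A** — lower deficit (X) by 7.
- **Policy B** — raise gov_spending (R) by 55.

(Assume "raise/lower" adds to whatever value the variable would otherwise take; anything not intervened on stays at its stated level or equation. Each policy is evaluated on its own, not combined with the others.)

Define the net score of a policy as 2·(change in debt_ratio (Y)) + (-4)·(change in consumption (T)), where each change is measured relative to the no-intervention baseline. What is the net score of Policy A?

196

Baseline:
  R = 43
  X = 148
  J = 42
  T = 106 + 5·148 + 2·42 = 930
  Y = 184 − 2·43 − 4·148 + 42 = -452
Policy A (X − 7):
  R = 43
  X = 148 − 7 = 141
  J = 42
  T = 106 + 5·141 + 2·42 = 895
  Y = 184 − 2·43 − 4·141 + 42 = -424
ΔY = -424 − (-452) = 28; ΔT = 895 − 930 = -35
Score = 2·28 + (-4)·(-35) = 196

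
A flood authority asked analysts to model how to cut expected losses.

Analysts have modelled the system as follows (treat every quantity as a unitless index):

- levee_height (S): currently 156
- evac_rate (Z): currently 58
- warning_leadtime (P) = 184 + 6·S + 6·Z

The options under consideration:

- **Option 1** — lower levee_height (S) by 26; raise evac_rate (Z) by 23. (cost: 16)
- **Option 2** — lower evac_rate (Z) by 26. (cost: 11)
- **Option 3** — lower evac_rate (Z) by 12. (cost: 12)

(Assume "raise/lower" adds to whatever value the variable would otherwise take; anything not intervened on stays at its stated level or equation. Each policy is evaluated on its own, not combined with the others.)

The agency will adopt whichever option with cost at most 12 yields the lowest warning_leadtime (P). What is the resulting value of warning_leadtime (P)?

1312

Option 2 (Z − 26):
  S = 156
  Z = 58 − 26 = 32
  P = 184 + 6·156 + 6·32 = 1312
Option 3 (Z − 12):
  S = 156
  Z = 58 − 12 = 46
  P = 184 + 6·156 + 6·46 = 1396
Comparing — Option 2: P=1312, Option 3: P=1396. Lowest is 1312 (Option 2).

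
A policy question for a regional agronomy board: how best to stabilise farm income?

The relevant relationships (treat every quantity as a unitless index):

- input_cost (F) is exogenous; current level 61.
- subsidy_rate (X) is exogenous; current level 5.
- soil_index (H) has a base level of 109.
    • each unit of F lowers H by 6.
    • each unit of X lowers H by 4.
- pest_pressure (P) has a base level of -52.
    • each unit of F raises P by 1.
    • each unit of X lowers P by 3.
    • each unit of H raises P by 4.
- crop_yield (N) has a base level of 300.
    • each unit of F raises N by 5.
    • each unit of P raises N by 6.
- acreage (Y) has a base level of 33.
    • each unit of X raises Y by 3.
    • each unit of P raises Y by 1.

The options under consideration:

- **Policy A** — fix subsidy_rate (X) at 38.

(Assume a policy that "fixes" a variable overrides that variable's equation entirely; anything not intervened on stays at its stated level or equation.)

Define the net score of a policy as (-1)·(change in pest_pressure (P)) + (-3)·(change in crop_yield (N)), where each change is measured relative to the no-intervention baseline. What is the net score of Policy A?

11913

Baseline:
  F = 61
  X = 5
  H = 109 − 6·61 − 4·5 = -277
  P = -52 + 61 − 3·5 + 4·(-277) = -1114
  N = 300 + 5·61 + 6·(-1114) = -6079
Policy A (X := 38):
  F = 61
  X = 38
  H = 109 − 6·61 − 4·38 = -409
  P = -52 + 61 − 3·38 + 4·(-409) = -1741
  N = 300 + 5·61 + 6·(-1741) = -9841
ΔP = -1741 − (-1114) = -627; ΔN = -9841 − (-6079) = -3762
Score = (-1)·(-627) + (-3)·(-3762) = 11913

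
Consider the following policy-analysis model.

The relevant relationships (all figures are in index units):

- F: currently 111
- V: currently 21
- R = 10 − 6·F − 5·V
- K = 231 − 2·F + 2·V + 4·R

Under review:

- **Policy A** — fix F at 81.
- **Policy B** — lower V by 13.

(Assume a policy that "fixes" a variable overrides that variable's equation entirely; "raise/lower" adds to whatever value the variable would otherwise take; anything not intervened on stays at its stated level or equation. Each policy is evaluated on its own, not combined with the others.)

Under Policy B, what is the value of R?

Policy B (V − 13):
  F = 111
  V = 21 − 13 = 8
  R = 10 − 6·111 − 5·8 = -696

-696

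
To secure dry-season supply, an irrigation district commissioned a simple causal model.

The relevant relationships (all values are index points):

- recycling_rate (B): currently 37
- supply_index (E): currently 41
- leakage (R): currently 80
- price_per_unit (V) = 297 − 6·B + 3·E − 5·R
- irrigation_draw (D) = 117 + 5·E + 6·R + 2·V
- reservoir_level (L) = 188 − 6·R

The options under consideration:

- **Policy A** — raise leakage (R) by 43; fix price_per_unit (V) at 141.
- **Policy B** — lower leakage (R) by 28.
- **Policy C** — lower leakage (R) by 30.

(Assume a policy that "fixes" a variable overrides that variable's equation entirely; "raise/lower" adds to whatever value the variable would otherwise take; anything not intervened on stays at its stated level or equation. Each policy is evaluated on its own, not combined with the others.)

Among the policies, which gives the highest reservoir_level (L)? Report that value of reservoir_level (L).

Policy A (R + 43, V := 141):
  R = 80 + 43 = 123
  L = 188 − 6·123 = -550
Policy B (R − 28):
  R = 80 − 28 = 52
  L = 188 − 6·52 = -124
Policy C (R − 30):
  R = 80 − 30 = 50
  L = 188 − 6·50 = -112
Comparing — Policy A: L=-550, Policy B: L=-124, Policy C: L=-112. Highest is -112 (Policy C).

-112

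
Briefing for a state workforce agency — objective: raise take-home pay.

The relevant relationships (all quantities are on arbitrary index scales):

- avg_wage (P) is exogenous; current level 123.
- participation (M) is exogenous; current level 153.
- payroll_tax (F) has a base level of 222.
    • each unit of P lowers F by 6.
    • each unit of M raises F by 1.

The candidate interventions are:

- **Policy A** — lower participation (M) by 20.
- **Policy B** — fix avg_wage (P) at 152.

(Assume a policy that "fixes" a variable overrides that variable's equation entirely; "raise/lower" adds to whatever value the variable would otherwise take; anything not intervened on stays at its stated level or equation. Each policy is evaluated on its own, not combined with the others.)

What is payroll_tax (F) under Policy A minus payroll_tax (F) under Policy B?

154

Policy A (M − 20):
  P = 123
  M = 153 − 20 = 133
  F = 222 − 6·123 + 133 = -383
Policy B (P := 152):
  P = 152
  M = 153
  F = 222 − 6·152 + 153 = -537
F: -383 − (-537) = 154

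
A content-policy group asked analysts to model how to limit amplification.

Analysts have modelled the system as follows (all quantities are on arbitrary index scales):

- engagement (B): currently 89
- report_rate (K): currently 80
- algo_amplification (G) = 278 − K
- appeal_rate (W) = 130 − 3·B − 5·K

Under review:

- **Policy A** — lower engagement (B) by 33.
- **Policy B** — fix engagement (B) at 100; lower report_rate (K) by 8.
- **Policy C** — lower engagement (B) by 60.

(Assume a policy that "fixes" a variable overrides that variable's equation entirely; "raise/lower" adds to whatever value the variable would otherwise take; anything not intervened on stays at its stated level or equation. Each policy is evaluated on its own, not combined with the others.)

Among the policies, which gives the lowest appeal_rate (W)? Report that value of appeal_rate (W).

Policy A (B − 33):
  B = 89 − 33 = 56
  K = 80
  W = 130 − 3·56 − 5·80 = -438
Policy B (B := 100, K − 8):
  B = 100
  K = 80 − 8 = 72
  W = 130 − 3·100 − 5·72 = -530
Policy C (B − 60):
  B = 89 − 60 = 29
  K = 80
  W = 130 − 3·29 − 5·80 = -357
Comparing — Policy A: W=-438, Policy B: W=-530, Policy C: W=-357. Lowest is -530 (Policy B).

-530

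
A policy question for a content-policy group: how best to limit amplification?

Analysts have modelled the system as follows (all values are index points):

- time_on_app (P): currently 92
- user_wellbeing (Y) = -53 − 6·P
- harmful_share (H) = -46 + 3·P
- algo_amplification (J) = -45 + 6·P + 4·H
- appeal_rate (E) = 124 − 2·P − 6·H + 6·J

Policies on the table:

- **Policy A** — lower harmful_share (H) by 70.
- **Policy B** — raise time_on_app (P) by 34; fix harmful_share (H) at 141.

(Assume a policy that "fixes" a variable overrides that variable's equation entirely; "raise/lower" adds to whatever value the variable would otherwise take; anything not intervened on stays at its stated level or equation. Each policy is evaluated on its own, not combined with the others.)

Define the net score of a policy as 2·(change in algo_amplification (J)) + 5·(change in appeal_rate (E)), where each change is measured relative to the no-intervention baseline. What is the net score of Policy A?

-6860

Baseline:
  P = 92
  H = -46 + 3·92 = 230
  J = -45 + 6·92 + 4·230 = 1427
  E = 124 − 2·92 − 6·230 + 6·1427 = 7122
Policy A (H − 70):
  P = 92
  H = -46 + 3·92 (−70 from intervention) = 160
  J = -45 + 6·92 + 4·160 = 1147
  E = 124 − 2·92 − 6·160 + 6·1147 = 5862
ΔJ = 1147 − 1427 = -280; ΔE = 5862 − 7122 = -1260
Score = 2·(-280) + 5·(-1260) = -6860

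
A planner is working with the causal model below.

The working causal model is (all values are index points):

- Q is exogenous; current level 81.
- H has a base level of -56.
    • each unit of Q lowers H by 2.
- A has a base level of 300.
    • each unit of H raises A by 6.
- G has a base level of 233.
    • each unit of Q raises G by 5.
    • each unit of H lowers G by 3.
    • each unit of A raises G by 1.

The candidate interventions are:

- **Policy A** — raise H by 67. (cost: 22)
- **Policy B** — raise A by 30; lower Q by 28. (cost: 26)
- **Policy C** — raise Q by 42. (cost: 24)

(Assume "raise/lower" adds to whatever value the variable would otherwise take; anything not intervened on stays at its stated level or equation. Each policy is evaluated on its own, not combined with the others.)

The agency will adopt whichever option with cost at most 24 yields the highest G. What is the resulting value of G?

Policy A (H + 67):
  Q = 81
  H = -56 − 2·81 (+67 from intervention) = -151
  A = 300 + 6·(-151) = -606
  G = 233 + 5·81 − 3·(-151) + (-606) = 485
Policy C (Q + 42):
  Q = 81 + 42 = 123
  H = -56 − 2·123 = -302
  A = 300 + 6·(-302) = -1512
  G = 233 + 5·123 − 3·(-302) + (-1512) = 242
Comparing — Policy A: G=485, Policy C: G=242. Highest is 485 (Policy A).

485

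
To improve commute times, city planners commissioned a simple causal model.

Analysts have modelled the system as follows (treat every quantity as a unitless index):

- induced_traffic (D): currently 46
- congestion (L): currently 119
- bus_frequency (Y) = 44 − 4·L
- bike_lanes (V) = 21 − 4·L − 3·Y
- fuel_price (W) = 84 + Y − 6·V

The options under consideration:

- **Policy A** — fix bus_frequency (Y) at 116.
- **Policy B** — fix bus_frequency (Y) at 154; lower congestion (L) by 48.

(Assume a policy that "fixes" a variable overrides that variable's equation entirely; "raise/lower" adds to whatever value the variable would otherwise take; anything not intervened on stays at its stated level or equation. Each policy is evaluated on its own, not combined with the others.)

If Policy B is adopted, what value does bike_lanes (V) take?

Policy B (Y := 154, L − 48):
  L = 119 − 48 = 71
  Y = 154
  V = 21 − 4·71 − 3·154 = -725

-725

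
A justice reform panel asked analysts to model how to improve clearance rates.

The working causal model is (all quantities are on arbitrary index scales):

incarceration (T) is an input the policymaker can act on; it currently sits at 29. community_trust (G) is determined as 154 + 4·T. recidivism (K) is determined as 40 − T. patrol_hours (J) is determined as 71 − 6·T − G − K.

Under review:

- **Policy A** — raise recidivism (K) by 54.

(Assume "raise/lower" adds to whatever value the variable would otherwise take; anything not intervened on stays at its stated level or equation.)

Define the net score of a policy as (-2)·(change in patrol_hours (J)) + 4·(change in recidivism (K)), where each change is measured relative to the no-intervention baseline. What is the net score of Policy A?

324

Baseline:
  T = 29
  G = 154 + 4·29 = 270
  K = 40 − 29 = 11
  J = 71 − 6·29 − 270 − 11 = -384
Policy A (K + 54):
  T = 29
  G = 154 + 4·29 = 270
  K = 40 − 29 (+54 from intervention) = 65
  J = 71 − 6·29 − 270 − 65 = -438
ΔJ = -438 − (-384) = -54; ΔK = 65 − 11 = 54
Score = (-2)·(-54) + 4·54 = 324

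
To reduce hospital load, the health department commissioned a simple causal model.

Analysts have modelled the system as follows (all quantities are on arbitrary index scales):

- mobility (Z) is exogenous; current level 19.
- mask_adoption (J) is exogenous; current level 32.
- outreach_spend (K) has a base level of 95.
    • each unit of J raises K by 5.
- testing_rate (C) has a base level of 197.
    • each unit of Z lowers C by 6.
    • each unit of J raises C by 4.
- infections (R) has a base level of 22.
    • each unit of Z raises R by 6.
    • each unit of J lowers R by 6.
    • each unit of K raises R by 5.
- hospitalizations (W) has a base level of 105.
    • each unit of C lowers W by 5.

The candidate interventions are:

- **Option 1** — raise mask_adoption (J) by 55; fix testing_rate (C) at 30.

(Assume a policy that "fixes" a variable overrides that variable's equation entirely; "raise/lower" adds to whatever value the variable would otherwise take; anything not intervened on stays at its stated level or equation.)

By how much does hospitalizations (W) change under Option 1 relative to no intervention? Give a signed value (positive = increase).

Baseline:
  Z = 19
  J = 32
  C = 197 − 6·19 + 4·32 = 211
  W = 105 − 5·211 = -950
Option 1 (J + 55, C := 30):
  Z = 19
  J = 32 + 55 = 87
  C = 30
  W = 105 − 5·30 = -45
Change in W: -45 − (-950) = 905

905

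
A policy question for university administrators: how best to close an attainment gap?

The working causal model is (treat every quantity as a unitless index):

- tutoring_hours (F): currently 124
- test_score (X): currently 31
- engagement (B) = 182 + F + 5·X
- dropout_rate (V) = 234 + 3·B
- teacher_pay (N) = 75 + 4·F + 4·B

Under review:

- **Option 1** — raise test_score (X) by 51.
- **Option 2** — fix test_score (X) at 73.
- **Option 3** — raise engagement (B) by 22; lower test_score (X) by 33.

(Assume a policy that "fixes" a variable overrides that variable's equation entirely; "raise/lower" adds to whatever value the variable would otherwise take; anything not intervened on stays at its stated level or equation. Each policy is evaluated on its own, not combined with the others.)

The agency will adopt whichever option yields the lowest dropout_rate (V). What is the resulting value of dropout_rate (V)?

1188

Option 1 (X + 51):
  F = 124
  X = 31 + 51 = 82
  B = 182 + 124 + 5·82 = 716
  V = 234 + 3·716 = 2382
Option 2 (X := 73):
  F = 124
  X = 73
  B = 182 + 124 + 5·73 = 671
  V = 234 + 3·671 = 2247
Option 3 (B + 22, X − 33):
  F = 124
  X = 31 − 33 = -2
  B = 182 + 124 + 5·(-2) (+22 from intervention) = 318
  V = 234 + 3·318 = 1188
Comparing — Option 1: V=2382, Option 2: V=2247, Option 3: V=1188. Lowest is 1188 (Option 3).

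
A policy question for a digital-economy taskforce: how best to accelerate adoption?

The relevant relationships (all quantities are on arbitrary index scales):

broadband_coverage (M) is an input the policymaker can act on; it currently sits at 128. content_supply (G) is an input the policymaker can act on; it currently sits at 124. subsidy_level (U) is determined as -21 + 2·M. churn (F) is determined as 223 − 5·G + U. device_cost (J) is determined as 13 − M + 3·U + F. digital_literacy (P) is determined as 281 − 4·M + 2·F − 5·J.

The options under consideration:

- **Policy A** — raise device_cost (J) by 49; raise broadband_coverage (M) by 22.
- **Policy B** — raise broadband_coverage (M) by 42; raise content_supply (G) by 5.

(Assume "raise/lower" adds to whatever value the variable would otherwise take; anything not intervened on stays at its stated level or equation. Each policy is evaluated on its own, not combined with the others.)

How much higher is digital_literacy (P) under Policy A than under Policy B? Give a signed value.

380

Policy A (J + 49, M + 22):
  M = 128 + 22 = 150
  G = 124
  U = -21 + 2·150 = 279
  F = 223 − 5·124 + 279 = -118
  J = 13 − 150 + 3·279 + (-118) (+49 from intervention) = 631
  P = 281 − 4·150 + 2·(-118) − 5·631 = -3710
Policy B (M + 42, G + 5):
  M = 128 + 42 = 170
  G = 124 + 5 = 129
  U = -21 + 2·170 = 319
  F = 223 − 5·129 + 319 = -103
  J = 13 − 170 + 3·319 + (-103) = 697
  P = 281 − 4·170 + 2·(-103) − 5·697 = -4090
P: -3710 − (-4090) = 380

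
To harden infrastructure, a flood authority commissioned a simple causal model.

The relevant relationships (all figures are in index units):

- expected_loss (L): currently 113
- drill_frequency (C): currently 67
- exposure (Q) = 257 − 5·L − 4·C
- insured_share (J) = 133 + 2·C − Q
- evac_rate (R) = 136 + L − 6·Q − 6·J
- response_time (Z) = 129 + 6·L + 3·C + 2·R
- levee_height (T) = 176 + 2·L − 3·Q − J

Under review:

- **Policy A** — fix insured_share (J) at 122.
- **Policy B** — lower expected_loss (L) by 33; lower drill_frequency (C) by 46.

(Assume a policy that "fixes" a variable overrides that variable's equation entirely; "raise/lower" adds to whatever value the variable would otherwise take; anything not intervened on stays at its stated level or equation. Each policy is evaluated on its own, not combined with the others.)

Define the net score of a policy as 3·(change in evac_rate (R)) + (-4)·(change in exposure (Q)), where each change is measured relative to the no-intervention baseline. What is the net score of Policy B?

161

Baseline:
  L = 113
  C = 67
  Q = 257 − 5·113 − 4·67 = -576
  J = 133 + 2·67 − (-576) = 843
  R = 136 + 113 − 6·(-576) − 6·843 = -1353
Policy B (L − 33, C − 46):
  L = 113 − 33 = 80
  C = 67 − 46 = 21
  Q = 257 − 5·80 − 4·21 = -227
  J = 133 + 2·21 − (-227) = 402
  R = 136 + 80 − 6·(-227) − 6·402 = -834
ΔR = -834 − (-1353) = 519; ΔQ = -227 − (-576) = 349
Score = 3·519 + (-4)·349 = 161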